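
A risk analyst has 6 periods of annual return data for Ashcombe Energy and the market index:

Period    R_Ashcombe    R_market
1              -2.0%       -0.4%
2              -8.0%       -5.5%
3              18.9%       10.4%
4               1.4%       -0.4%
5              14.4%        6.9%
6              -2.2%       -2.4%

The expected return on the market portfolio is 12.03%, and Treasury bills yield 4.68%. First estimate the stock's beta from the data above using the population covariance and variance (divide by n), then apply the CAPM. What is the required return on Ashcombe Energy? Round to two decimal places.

17.48%

Mean R_i = (-2.0 − 8.0 + 18.9 + 1.4 + 14.4 − 2.2) / 6 = 3.7500%
Mean R_m = (-0.4 − 5.5 + 10.4 − 0.4 + 6.9 − 2.4) / 6 = 1.4333%
Σ(R_i − R̄_i)(R_m − R̄_m) = 313.1900  ⇒  Cov = 313.1900 / 6 = 52.1983
Σ(R_m − R̄_m)² = 179.7733  ⇒  Var(R_m) = 179.7733 / 6 = 29.9622
β = Cov / Var(R_m) = 52.1983 / 29.9622 = 1.7421
MRP = 12.03% − 4.68% = 7.35%
E(R) = R_f + β × MRP = 4.68% + 1.7421 × 7.35% = 17.48%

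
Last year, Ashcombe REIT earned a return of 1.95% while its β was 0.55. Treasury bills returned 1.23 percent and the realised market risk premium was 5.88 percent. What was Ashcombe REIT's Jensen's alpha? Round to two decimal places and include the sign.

CAPM benchmark = R_f + β(R_m − R_f) = 1.23% + 0.55 × 5.88% = 4.4640%
α = actual − benchmark = 1.95% − 4.4640% = -2.51%

-2.51%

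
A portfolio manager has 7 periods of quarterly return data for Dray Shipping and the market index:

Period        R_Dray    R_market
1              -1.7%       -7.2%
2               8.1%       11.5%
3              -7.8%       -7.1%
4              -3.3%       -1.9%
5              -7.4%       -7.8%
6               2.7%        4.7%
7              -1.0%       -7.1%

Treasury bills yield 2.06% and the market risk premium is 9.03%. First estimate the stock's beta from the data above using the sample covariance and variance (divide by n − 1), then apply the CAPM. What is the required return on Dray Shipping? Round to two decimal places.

7.97%

Mean R_i = (-1.7 + 8.1 − 7.8 − 3.3 − 7.4 + 2.7 − 1.0) / 7 = -1.4857%
Mean R_m = (-7.2 + 11.5 − 7.1 − 1.9 − 7.8 + 4.7 − 7.1) / 7 = -2.1286%
Σ(R_i − R̄_i)(R_m − R̄_m) = 222.4129  ⇒  Cov = 222.4129 / 6 = 37.0688
Σ(R_m − R̄_m)² = 339.7343  ⇒  Var(R_m) = 339.7343 / 6 = 56.6224
β = Cov / Var(R_m) = 37.0688 / 56.6224 = 0.6547
E(R) = R_f + β × MRP = 2.06% + 0.6547 × 9.03% = 7.97%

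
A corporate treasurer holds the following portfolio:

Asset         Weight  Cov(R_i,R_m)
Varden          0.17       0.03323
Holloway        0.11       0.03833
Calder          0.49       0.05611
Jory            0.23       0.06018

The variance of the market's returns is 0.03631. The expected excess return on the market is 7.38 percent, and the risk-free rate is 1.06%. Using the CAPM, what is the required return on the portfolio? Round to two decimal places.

β_Varden = 0.03323 / 0.03631 = 0.9152
β_Holloway = 0.03833 / 0.03631 = 1.0556
β_Calder = 0.05611 / 0.03631 = 1.5453
β_Jory = 0.06018 / 0.03631 = 1.6574
β_P = Σ w_i β_i = 0.17×0.9152 + 0.11×1.0556 + 0.49×1.5453 + 0.23×1.6574 = 1.4101
E(R_P) = R_f + β_P × MRP = 1.06% + 1.4101 × 7.38% = 11.47%

11.47%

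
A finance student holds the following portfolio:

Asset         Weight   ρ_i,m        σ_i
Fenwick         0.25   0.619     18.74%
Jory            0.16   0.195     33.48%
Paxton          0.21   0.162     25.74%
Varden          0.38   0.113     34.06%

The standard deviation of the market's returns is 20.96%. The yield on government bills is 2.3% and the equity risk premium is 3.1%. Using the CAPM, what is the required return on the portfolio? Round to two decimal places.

3.23%

β_Fenwick = 0.619 × 18.74% / 20.96% = 0.5534
β_Jory = 0.195 × 33.48% / 20.96% = 0.3115
β_Paxton = 0.162 × 25.74% / 20.96% = 0.1989
β_Varden = 0.113 × 34.06% / 20.96% = 0.1836
β_P = Σ w_i β_i = 0.25×0.5534 + 0.16×0.3115 + 0.21×0.1989 + 0.38×0.1836 = 0.2997
E(R_P) = R_f + β_P × MRP = 2.3% + 0.2997 × 3.1% = 3.23%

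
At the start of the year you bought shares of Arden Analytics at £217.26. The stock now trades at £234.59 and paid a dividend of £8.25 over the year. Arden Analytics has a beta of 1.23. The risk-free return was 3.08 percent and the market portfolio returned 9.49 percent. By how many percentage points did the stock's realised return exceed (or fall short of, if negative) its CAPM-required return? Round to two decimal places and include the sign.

+0.81%

Realised HPR = (P1 + D1 − P0) / P0 = (234.59 + 8.25 − 217.26) / 217.26 = 25.58 / 217.26 = 11.7739%
MRP = 9.49% − 3.08% = 6.41%
CAPM required = R_f + β·MRP = 3.08% + 1.23 × 6.41% = 10.9643%
α = realised − required = 11.7739% − 10.9643% = +0.81%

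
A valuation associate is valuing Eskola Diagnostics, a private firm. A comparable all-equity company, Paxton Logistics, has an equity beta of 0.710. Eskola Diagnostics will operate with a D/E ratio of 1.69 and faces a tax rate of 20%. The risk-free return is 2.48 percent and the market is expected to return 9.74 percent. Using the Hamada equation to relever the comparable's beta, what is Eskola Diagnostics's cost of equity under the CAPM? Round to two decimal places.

β_L = β_U × [1 + (1 − t)(D/E)] = 0.710 × [1 + (1 − 0.20) × 1.69]
    = 0.710 × [1 + 0.80 × 1.69] = 0.710 × 2.3520 = 1.6699
MRP = 9.74% − 2.48% = 7.26%
E(R) = R_f + β_L × MRP = 2.48% + 1.6699 × 7.26% = 14.60%

14.60%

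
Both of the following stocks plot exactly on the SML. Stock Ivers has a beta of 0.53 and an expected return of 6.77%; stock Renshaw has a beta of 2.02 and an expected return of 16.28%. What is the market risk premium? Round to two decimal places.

6.38%

Both satisfy E(R) = R_f + β·MRP, so the slope of the SML is
MRP = (16.28% − 6.77%) / (2.02 − 0.53) = 9.51% / 1.49 = 6.3826%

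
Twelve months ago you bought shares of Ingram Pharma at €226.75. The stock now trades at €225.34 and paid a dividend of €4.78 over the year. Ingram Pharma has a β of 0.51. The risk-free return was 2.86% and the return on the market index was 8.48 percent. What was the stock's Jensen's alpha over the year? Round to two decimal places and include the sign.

-4.24%

Realised HPR = (P1 + D1 − P0) / P0 = (225.34 + 4.78 − 226.75) / 226.75 = 3.37 / 226.75 = 1.4862%
MRP = 8.48% − 2.86% = 5.62%
CAPM required = R_f + β·MRP = 2.86% + 0.51 × 5.62% = 5.7262%
α = realised − required = 1.4862% − 5.7262% = -4.24%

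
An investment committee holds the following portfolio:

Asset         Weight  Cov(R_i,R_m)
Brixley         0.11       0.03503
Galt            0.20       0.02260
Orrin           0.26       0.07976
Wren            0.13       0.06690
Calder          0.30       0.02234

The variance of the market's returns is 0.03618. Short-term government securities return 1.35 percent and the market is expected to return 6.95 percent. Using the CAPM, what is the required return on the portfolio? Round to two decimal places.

β_Brixley = 0.03503 / 0.03618 = 0.9682
β_Galt = 0.02260 / 0.03618 = 0.6247
β_Orrin = 0.07976 / 0.03618 = 2.2045
β_Wren = 0.06690 / 0.03618 = 1.8491
β_Calder = 0.02234 / 0.03618 = 0.6175
β_P = Σ w_i β_i = 0.11×0.9682 + 0.20×0.6247 + 0.26×2.2045 + 0.13×1.8491 + 0.30×0.6175 = 1.2302
MRP = 6.95% − 1.35% = 5.60%
E(R_P) = R_f + β_P × MRP = 1.35% + 1.2302 × 5.60% = 8.24%

8.24%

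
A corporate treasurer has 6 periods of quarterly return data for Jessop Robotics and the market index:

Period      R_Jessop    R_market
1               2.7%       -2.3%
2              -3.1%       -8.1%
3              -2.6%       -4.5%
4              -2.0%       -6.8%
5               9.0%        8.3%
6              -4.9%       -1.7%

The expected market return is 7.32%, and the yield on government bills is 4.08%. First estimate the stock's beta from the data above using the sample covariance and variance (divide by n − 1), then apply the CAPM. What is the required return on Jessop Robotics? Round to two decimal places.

Mean R_i = (2.7 − 3.1 − 2.6 − 2.0 + 9.0 − 4.9) / 6 = -0.1500%
Mean R_m = (-2.3 − 8.1 − 4.5 − 6.8 + 8.3 − 1.7) / 6 = -2.5167%
Σ(R_i − R̄_i)(R_m − R̄_m) = 124.9650  ⇒  Cov = 124.9650 / 5 = 24.9930
Σ(R_m − R̄_m)² = 171.1683  ⇒  Var(R_m) = 171.1683 / 5 = 34.2337
β = Cov / Var(R_m) = 24.9930 / 34.2337 = 0.7301
MRP = 7.32% − 4.08% = 3.24%
E(R) = R_f + β × MRP = 4.08% + 0.7301 × 3.24% = 6.45%

6.45%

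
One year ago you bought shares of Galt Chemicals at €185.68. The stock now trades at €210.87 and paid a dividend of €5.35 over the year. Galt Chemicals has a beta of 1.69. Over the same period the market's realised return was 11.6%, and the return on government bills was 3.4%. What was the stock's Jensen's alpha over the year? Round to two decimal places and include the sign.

Realised HPR = (P1 + D1 − P0) / P0 = (210.87 + 5.35 − 185.68) / 185.68 = 30.54 / 185.68 = 16.4477%
MRP = 11.6% − 3.4% = 8.20%
CAPM required = R_f + β·MRP = 3.4% + 1.69 × 8.2% = 17.2580%
α = realised − required = 16.4477% − 17.2580% = -0.81%

-0.81%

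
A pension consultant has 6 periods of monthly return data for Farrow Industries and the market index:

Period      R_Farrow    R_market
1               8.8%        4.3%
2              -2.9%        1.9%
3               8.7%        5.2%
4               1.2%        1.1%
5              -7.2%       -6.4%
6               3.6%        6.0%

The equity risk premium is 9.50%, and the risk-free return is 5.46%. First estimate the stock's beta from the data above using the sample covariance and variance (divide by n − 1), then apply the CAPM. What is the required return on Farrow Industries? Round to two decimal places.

Mean R_i = (8.8 − 2.9 + 8.7 + 1.2 − 7.2 + 3.6) / 6 = 2.0333%
Mean R_m = (4.3 + 1.9 + 5.2 + 1.1 − 6.4 + 6.0) / 6 = 2.0167%
Σ(R_i − R̄_i)(R_m − R̄_m) = 121.9667  ⇒  Cov = 121.9667 / 5 = 24.3933
Σ(R_m − R̄_m)² = 102.9083  ⇒  Var(R_m) = 102.9083 / 5 = 20.5817
β = Cov / Var(R_m) = 24.3933 / 20.5817 = 1.1852
E(R) = R_f + β × MRP = 5.46% + 1.1852 × 9.50% = 16.72%

16.72%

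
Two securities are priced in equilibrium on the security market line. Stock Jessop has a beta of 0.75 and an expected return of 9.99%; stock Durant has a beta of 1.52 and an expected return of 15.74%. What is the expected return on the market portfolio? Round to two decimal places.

11.86%

Both satisfy E(R) = R_f + β·MRP, so the slope of the SML is
MRP = (15.74% − 9.99%) / (1.52 − 0.75) = 5.75% / 0.77 = 7.4675%
R_f = E(R_Jessop) − β_Jessop·MRP = 9.99% − 0.75 × 7.4675% = 4.3894%
E(R_m) = R_f + MRP = 4.3894% + 7.4675% = 11.86%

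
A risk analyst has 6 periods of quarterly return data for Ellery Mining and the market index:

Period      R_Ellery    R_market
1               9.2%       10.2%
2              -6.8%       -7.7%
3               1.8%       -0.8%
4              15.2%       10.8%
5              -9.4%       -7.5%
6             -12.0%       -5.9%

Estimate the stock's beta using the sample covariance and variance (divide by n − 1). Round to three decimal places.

Mean R_i = (9.2 − 6.8 + 1.8 + 15.2 − 9.4 − 12.0) / 6 = -0.3333%
Mean R_m = (10.2 − 7.7 − 0.8 + 10.8 − 7.5 − 5.9) / 6 = -0.1500%
Σ(R_i − R̄_i)(R_m − R̄_m) = 449.9200  ⇒  Cov = 449.9200 / 5 = 89.9840
Σ(R_m − R̄_m)² = 371.5350  ⇒  Var(R_m) = 371.5350 / 5 = 74.3070
β = Cov / Var(R_m) = 89.9840 / 74.3070 = 1.2110

1.211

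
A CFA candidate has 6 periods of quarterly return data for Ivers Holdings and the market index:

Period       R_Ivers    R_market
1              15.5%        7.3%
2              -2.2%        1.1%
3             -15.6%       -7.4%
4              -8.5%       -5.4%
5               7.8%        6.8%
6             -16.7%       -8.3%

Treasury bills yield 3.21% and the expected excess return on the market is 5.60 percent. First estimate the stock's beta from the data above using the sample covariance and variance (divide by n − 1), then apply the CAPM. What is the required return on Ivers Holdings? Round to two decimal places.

Mean R_i = (15.5 − 2.2 − 15.6 − 8.5 + 7.8 − 16.7) / 6 = -3.2833%
Mean R_m = (7.3 + 1.1 − 7.4 − 5.4 + 6.8 − 8.3) / 6 = -0.9833%
Σ(R_i − R̄_i)(R_m − R̄_m) = 444.3483  ⇒  Cov = 444.3483 / 5 = 88.8697
Σ(R_m − R̄_m)² = 247.7483  ⇒  Var(R_m) = 247.7483 / 5 = 49.5497
β = Cov / Var(R_m) = 88.8697 / 49.5497 = 1.7935
E(R) = R_f + β × MRP = 3.21% + 1.7935 × 5.60% = 13.25%

13.25%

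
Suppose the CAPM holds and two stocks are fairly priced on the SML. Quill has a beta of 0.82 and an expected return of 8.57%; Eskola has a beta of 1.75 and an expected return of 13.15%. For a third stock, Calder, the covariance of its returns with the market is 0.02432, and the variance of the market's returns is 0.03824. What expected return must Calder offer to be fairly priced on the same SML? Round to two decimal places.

7.66%

MRP = (13.15% − 8.57%) / (1.75 − 0.82) = 4.9247%
R_f = 8.57% − 0.82 × 4.9247% = 4.5317%
β_Calder = Cov / Var(R_m) = 0.02432 / 0.03824 = 0.6360
E(R_Calder) = R_f + β × MRP = 4.5317% + 0.6360 × 4.9247% = 7.66%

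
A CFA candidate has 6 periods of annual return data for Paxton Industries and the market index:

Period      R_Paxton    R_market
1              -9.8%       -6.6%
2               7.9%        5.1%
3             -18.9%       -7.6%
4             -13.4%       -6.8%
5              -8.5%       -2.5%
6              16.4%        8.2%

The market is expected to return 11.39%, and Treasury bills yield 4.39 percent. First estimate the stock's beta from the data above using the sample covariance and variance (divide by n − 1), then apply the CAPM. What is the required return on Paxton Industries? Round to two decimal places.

Mean R_i = (-9.8 + 7.9 − 18.9 − 13.4 − 8.5 + 16.4) / 6 = -4.3833%
Mean R_m = (-6.6 + 5.1 − 7.6 − 6.8 − 2.5 + 8.2) / 6 = -1.7000%
Σ(R_i − R̄_i)(R_m − R̄_m) = 450.7500  ⇒  Cov = 450.7500 / 5 = 90.1500
Σ(R_m − R̄_m)² = 229.7200  ⇒  Var(R_m) = 229.7200 / 5 = 45.9440
β = Cov / Var(R_m) = 90.1500 / 45.9440 = 1.9622
MRP = 11.39% − 4.39% = 7.00%
E(R) = R_f + β × MRP = 4.39% + 1.9622 × 7.00% = 18.13%

18.13%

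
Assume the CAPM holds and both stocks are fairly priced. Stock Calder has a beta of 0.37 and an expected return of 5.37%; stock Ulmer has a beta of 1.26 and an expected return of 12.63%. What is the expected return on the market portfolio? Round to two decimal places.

Both satisfy E(R) = R_f + β·MRP, so the slope of the SML is
MRP = (12.63% − 5.37%) / (1.26 − 0.37) = 7.26% / 0.89 = 8.1573%
R_f = E(R_Calder) − β_Calder·MRP = 5.37% − 0.37 × 8.1573% = 2.3518%
E(R_m) = R_f + MRP = 2.3518% + 8.1573% = 10.51%

10.51%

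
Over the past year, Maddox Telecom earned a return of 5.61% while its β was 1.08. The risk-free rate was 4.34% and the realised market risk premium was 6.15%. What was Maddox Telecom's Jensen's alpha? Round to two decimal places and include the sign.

CAPM benchmark = R_f + β(R_m − R_f) = 4.34% + 1.08 × 6.15% = 10.9820%
α = actual − benchmark = 5.61% − 10.9820% = -5.37%

-5.37%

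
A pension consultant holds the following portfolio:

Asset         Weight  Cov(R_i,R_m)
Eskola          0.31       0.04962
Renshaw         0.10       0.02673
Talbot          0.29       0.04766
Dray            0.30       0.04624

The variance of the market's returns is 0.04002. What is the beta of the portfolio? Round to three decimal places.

β_Eskola = 0.04962 / 0.04002 = 1.2399
β_Renshaw = 0.02673 / 0.04002 = 0.6679
β_Talbot = 0.04766 / 0.04002 = 1.1909
β_Dray = 0.04624 / 0.04002 = 1.1554
β_P = Σ w_i β_i = 0.31×1.2399 + 0.10×0.6679 + 0.29×1.1909 + 0.30×1.1554 = 1.1431

1.143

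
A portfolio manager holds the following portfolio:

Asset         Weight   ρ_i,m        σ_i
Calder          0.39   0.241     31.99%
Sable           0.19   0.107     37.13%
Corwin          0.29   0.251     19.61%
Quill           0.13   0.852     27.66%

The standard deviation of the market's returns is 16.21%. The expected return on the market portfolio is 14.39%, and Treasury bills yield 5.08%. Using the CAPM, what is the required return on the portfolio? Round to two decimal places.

9.82%

β_Calder = 0.241 × 31.99% / 16.21% = 0.4756
β_Sable = 0.107 × 37.13% / 16.21% = 0.2451
β_Corwin = 0.251 × 19.61% / 16.21% = 0.3036
β_Quill = 0.852 × 27.66% / 16.21% = 1.4538
β_P = Σ w_i β_i = 0.39×0.4756 + 0.19×0.2451 + 0.29×0.3036 + 0.13×1.4538 = 0.5091
MRP = 14.39% − 5.08% = 9.31%
E(R_P) = R_f + β_P × MRP = 5.08% + 0.5091 × 9.31% = 9.82%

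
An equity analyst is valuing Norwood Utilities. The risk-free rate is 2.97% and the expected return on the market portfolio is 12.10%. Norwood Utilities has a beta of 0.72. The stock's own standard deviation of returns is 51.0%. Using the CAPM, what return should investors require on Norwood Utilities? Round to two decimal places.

9.54%

Market risk premium = E(R_m) − R_f = 12.10% − 2.97% = 9.13%
E(R) = R_f + β × MRP = 2.97% + 0.72 × 9.13% = 9.54%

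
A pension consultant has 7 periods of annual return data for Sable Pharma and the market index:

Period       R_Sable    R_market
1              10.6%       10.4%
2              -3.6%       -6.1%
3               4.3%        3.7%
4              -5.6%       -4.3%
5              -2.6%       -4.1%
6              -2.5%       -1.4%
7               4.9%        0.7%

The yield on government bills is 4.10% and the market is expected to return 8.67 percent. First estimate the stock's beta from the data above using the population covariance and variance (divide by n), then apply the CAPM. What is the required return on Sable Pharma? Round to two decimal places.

Mean R_i = (10.6 − 3.6 + 4.3 − 5.6 − 2.6 − 2.5 + 4.9) / 7 = 0.7857%
Mean R_m = (10.4 − 6.1 + 3.7 − 4.3 − 4.1 − 1.4 + 0.7) / 7 = -0.1571%
Σ(R_i − R̄_i)(R_m − R̄_m) = 190.6443  ⇒  Cov = 190.6443 / 7 = 27.2349
Σ(R_m − R̄_m)² = 196.6371  ⇒  Var(R_m) = 196.6371 / 7 = 28.0910
β = Cov / Var(R_m) = 27.2349 / 28.0910 = 0.9695
MRP = 8.67% − 4.10% = 4.57%
E(R) = R_f + β × MRP = 4.10% + 0.9695 × 4.57% = 8.53%

8.53%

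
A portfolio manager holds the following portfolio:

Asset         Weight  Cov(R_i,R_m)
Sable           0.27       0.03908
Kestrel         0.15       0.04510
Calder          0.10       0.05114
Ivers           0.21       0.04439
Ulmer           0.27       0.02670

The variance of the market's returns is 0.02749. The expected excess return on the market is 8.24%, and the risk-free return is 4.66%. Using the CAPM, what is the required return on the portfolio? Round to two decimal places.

β_Sable = 0.03908 / 0.02749 = 1.4216
β_Kestrel = 0.04510 / 0.02749 = 1.6406
β_Calder = 0.05114 / 0.02749 = 1.8603
β_Ivers = 0.04439 / 0.02749 = 1.6148
β_Ulmer = 0.02670 / 0.02749 = 0.9713
β_P = Σ w_i β_i = 0.27×1.4216 + 0.15×1.6406 + 0.10×1.8603 + 0.21×1.6148 + 0.27×0.9713 = 1.4173
E(R_P) = R_f + β_P × MRP = 4.66% + 1.4173 × 8.24% = 16.34%

16.34%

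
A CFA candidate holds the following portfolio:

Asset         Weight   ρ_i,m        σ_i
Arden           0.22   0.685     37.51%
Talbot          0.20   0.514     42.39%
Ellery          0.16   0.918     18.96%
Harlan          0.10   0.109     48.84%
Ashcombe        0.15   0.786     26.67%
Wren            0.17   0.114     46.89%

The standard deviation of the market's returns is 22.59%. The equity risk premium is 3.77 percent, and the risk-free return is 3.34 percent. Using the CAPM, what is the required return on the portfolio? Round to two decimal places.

6.24%

β_Arden = 0.685 × 37.51% / 22.59% = 1.1374
β_Talbot = 0.514 × 42.39% / 22.59% = 0.9645
β_Ellery = 0.918 × 18.96% / 22.59% = 0.7705
β_Harlan = 0.109 × 48.84% / 22.59% = 0.2357
β_Ashcombe = 0.786 × 26.67% / 22.59% = 0.9280
β_Wren = 0.114 × 46.89% / 22.59% = 0.2366
β_P = Σ w_i β_i = 0.22×1.1374 + 0.20×0.9645 + 0.16×0.7705 + 0.10×0.2357 + 0.15×0.9280 + 0.17×0.2366 = 0.7694
E(R_P) = R_f + β_P × MRP = 3.34% + 0.7694 × 3.77% = 6.24%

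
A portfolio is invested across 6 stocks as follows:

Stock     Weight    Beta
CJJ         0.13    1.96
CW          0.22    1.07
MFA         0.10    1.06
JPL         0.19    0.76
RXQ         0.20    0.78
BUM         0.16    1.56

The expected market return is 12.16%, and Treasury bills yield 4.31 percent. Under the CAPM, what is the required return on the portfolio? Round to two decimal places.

β_P = Σ w_i β_i = 0.13×1.96 + 0.22×1.07 + 0.10×1.06 + 0.19×0.76 + 0.20×0.78 + 0.16×1.56 = 1.1462
MRP = 12.16% − 4.31% = 7.85%
E(R_P) = R_f + β_P × MRP = 4.31% + 1.1462 × 7.85% = 13.31%

13.31%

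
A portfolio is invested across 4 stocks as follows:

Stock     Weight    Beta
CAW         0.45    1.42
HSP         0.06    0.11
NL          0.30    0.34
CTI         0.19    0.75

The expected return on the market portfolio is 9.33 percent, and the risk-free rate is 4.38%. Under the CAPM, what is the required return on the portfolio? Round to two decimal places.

8.79%

β_P = Σ w_i β_i = 0.45×1.42 + 0.06×0.11 + 0.30×0.34 + 0.19×0.75 = 0.8901
MRP = 9.33% − 4.38% = 4.95%
E(R_P) = R_f + β_P × MRP = 4.38% + 0.8901 × 4.95% = 8.79%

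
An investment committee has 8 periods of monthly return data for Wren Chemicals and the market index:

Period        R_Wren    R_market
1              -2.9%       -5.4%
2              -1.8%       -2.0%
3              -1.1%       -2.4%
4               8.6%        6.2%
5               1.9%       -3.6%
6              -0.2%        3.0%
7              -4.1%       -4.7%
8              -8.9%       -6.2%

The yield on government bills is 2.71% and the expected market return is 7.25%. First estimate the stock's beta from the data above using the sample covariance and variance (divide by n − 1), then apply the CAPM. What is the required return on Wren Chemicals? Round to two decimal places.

7.07%

Mean R_i = (-2.9 − 1.8 − 1.1 + 8.6 + 1.9 − 0.2 − 4.1 − 8.9) / 8 = -1.0625%
Mean R_m = (-5.4 − 2.0 − 2.4 + 6.2 − 3.6 + 3.0 − 4.7 − 6.2) / 8 = -1.8875%
Σ(R_i − R̄_i)(R_m − R̄_m) = 126.1863  ⇒  Cov = 126.1863 / 7 = 18.0266
Σ(R_m − R̄_m)² = 131.3488  ⇒  Var(R_m) = 131.3488 / 7 = 18.7641
β = Cov / Var(R_m) = 18.0266 / 18.7641 = 0.9607
MRP = 7.25% − 2.71% = 4.54%
E(R) = R_f + β × MRP = 2.71% + 0.9607 × 4.54% = 7.07%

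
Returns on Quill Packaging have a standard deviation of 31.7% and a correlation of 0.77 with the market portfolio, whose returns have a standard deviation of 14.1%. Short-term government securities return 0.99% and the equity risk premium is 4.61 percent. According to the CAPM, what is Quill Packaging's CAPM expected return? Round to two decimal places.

8.97%

β = ρ × σ_i / σ_m = 0.77 × 31.7% / 14.1% = 1.7311
E(R) = 0.99% + 1.7311 × 4.61% = 8.97%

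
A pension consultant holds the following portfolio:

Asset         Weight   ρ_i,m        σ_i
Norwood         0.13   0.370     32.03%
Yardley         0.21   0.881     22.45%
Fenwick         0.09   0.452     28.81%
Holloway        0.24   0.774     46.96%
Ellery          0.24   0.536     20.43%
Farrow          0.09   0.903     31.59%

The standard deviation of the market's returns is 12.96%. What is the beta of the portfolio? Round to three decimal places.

β_Norwood = 0.370 × 32.03% / 12.96% = 0.9144
β_Yardley = 0.881 × 22.45% / 12.96% = 1.5261
β_Fenwick = 0.452 × 28.81% / 12.96% = 1.0048
β_Holloway = 0.774 × 46.96% / 12.96% = 2.8046
β_Ellery = 0.536 × 20.43% / 12.96% = 0.8449
β_Farrow = 0.903 × 31.59% / 12.96% = 2.2011
β_P = Σ w_i β_i = 0.13×0.9144 + 0.21×1.5261 + 0.09×1.0048 + 0.24×2.8046 + 0.24×0.8449 + 0.09×2.2011 = 1.6038

1.604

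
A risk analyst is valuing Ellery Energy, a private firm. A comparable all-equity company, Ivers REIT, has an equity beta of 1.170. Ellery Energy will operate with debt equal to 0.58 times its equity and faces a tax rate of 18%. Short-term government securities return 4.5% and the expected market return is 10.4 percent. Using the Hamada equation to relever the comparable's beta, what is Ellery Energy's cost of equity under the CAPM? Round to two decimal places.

β_L = β_U × [1 + (1 − t)(D/E)] = 1.170 × [1 + (1 − 0.18) × 0.58]
    = 1.170 × [1 + 0.82 × 0.58] = 1.170 × 1.4756 = 1.7265
MRP = 10.4% − 4.5% = 5.90%
E(R) = R_f + β_L × MRP = 4.5% + 1.7265 × 5.9% = 14.69%

14.69%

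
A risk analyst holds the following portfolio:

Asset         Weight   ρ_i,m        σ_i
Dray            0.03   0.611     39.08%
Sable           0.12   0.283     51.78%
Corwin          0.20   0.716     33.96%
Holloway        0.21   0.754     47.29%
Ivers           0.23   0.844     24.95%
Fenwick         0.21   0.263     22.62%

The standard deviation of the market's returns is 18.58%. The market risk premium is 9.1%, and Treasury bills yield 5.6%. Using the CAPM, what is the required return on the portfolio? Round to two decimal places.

15.85%

β_Dray = 0.611 × 39.08% / 18.58% = 1.2851
β_Sable = 0.283 × 51.78% / 18.58% = 0.7887
β_Corwin = 0.716 × 33.96% / 18.58% = 1.3087
β_Holloway = 0.754 × 47.29% / 18.58% = 1.9191
β_Ivers = 0.844 × 24.95% / 18.58% = 1.1334
β_Fenwick = 0.263 × 22.62% / 18.58% = 0.3202
β_P = Σ w_i β_i = 0.03×1.2851 + 0.12×0.7887 + 0.20×1.3087 + 0.21×1.9191 + 0.23×1.1334 + 0.21×0.3202 = 1.1259
E(R_P) = R_f + β_P × MRP = 5.6% + 1.1259 × 9.1% = 15.85%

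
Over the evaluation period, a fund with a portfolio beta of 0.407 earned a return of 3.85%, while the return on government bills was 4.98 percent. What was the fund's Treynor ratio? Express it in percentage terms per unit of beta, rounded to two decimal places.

Treynor = (R_P − R_f) / β_P = (3.85% − 4.98%) / 0.4070 = -1.13% / 0.4070 = -2.78%

-2.78%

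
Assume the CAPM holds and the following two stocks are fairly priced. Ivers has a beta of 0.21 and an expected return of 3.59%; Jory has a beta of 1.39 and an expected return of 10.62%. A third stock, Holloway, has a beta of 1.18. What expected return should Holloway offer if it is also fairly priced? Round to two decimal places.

MRP (SML slope) = (10.62% − 3.59%) / (1.39 − 0.21) = 7.03% / 1.18 = 5.9576%
R_f (intercept) = 3.59% − 0.21 × 5.9576% = 2.3389%
E(R_Holloway) = R_f + β × MRP = 2.3389% + 1.18 × 5.9576% = 9.37%

9.37%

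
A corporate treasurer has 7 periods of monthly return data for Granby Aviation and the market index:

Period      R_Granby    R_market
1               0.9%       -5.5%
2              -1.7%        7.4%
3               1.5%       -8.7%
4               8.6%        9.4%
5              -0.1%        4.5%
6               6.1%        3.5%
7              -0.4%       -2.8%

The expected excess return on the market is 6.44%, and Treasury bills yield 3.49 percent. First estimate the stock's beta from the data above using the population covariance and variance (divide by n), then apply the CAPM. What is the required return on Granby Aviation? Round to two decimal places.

Mean R_i = (0.9 − 1.7 + 1.5 + 8.6 − 0.1 + 6.1 − 0.4) / 7 = 2.1286%
Mean R_m = (-5.5 + 7.4 − 8.7 + 9.4 + 4.5 + 3.5 − 2.8) / 7 = 1.1143%
Σ(R_i − R̄_i)(R_m − R̄_m) = 55.6771  ⇒  Cov = 55.6771 / 7 = 7.9539
Σ(R_m − R̄_m)² = 280.7086  ⇒  Var(R_m) = 280.7086 / 7 = 40.1012
β = Cov / Var(R_m) = 7.9539 / 40.1012 = 0.1983
E(R) = R_f + β × MRP = 3.49% + 0.1983 × 6.44% = 4.77%

4.77%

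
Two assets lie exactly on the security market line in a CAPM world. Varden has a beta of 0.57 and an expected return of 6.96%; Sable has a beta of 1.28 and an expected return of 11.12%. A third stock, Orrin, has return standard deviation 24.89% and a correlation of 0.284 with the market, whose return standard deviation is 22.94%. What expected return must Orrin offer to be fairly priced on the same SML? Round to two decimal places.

5.43%

MRP = (11.12% − 6.96%) / (1.28 − 0.57) = 5.8592%
R_f = 6.96% − 0.57 × 5.8592% = 3.6203%
β_Orrin = ρ·σ_i/σ_m = 0.284 × 24.89 / 22.94 = 0.3081
E(R_Orrin) = R_f + β × MRP = 3.6203% + 0.3081 × 5.8592% = 5.43%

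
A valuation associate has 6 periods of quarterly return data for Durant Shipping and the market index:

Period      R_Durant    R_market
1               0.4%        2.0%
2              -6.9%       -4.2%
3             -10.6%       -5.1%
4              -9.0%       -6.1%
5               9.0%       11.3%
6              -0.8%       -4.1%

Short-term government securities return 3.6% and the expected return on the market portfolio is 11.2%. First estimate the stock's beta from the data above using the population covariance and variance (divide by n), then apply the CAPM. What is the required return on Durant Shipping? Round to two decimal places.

Mean R_i = (0.4 − 6.9 − 10.6 − 9.0 + 9.0 − 0.8) / 6 = -2.9833%
Mean R_m = (2.0 − 4.2 − 5.1 − 6.1 + 11.3 − 4.1) / 6 = -1.0333%
Σ(R_i − R̄_i)(R_m − R̄_m) = 225.2233  ⇒  Cov = 225.2233 / 6 = 37.5372
Σ(R_m − R̄_m)² = 222.9533  ⇒  Var(R_m) = 222.9533 / 6 = 37.1589
β = Cov / Var(R_m) = 37.5372 / 37.1589 = 1.0102
MRP = 11.2% − 3.6% = 7.60%
E(R) = R_f + β × MRP = 3.6% + 1.0102 × 7.6% = 11.28%

11.28%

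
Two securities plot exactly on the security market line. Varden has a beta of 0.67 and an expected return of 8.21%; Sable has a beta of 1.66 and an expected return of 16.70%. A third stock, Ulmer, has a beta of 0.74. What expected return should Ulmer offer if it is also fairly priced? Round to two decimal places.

MRP (SML slope) = (16.70% − 8.21%) / (1.66 − 0.67) = 8.49% / 0.99 = 8.5758%
R_f (intercept) = 8.21% − 0.67 × 8.5758% = 2.4642%
E(R_Ulmer) = R_f + β × MRP = 2.4642% + 0.74 × 8.5758% = 8.81%

8.81%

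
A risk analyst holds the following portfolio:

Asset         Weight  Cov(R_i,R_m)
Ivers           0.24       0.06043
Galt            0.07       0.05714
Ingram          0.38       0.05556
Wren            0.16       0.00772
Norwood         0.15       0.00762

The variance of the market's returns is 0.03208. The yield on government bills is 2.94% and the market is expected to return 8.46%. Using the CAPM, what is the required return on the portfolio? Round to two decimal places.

β_Ivers = 0.06043 / 0.03208 = 1.8837
β_Galt = 0.05714 / 0.03208 = 1.7812
β_Ingram = 0.05556 / 0.03208 = 1.7319
β_Wren = 0.00772 / 0.03208 = 0.2406
β_Norwood = 0.00762 / 0.03208 = 0.2375
β_P = Σ w_i β_i = 0.24×1.8837 + 0.07×1.7812 + 0.38×1.7319 + 0.16×0.2406 + 0.15×0.2375 = 1.3090
MRP = 8.46% − 2.94% = 5.52%
E(R_P) = R_f + β_P × MRP = 2.94% + 1.3090 × 5.52% = 10.17%

10.17%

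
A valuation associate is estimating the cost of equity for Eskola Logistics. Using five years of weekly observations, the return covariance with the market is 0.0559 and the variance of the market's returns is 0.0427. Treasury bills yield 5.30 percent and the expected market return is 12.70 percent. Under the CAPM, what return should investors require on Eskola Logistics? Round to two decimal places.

β = Cov(R_i, R_m) / Var(R_m) = 0.0559 / 0.0427 = 1.3091
MRP = 12.70% − 5.30% = 7.40%
E(R) = R_f + β × MRP = 5.30% + 1.3091 × 7.40% = 14.99%

14.99%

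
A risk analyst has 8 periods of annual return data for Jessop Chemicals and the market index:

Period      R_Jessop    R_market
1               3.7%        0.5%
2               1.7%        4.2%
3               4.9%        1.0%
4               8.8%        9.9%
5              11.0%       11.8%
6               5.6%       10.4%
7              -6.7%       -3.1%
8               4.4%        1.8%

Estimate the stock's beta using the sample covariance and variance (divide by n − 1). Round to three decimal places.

Mean R_i = (3.7 + 1.7 + 4.9 + 8.8 + 11.0 + 5.6 − 6.7 + 4.4) / 8 = 4.1750%
Mean R_m = (0.5 + 4.2 + 1.0 + 9.9 + 11.8 + 10.4 − 3.1 + 1.8) / 8 = 4.5625%
Σ(R_i − R̄_i)(R_m − R̄_m) = 165.3525  ⇒  Cov = 165.3525 / 7 = 23.6218
Σ(R_m − R̄_m)² = 210.6188  ⇒  Var(R_m) = 210.6188 / 7 = 30.0884
β = Cov / Var(R_m) = 23.6218 / 30.0884 = 0.7851

0.785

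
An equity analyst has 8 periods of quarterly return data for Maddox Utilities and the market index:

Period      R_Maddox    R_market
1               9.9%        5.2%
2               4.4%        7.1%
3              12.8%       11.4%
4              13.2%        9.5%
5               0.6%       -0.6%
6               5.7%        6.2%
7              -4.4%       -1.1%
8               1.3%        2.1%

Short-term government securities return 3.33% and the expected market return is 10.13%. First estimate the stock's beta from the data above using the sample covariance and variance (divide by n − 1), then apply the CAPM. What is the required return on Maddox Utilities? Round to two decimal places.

Mean R_i = (9.9 + 4.4 + 12.8 + 13.2 + 0.6 + 5.7 − 4.4 + 1.3) / 8 = 5.4375%
Mean R_m = (5.2 + 7.1 + 11.4 + 9.5 − 0.6 + 6.2 − 1.1 + 2.1) / 8 = 4.9750%
Σ(R_i − R̄_i)(R_m − R̄_m) = 180.1775  ⇒  Cov = 180.1775 / 7 = 25.7396
Σ(R_m − R̄_m)² = 144.0750  ⇒  Var(R_m) = 144.0750 / 7 = 20.5821
β = Cov / Var(R_m) = 25.7396 / 20.5821 = 1.2506
MRP = 10.13% − 3.33% = 6.80%
E(R) = R_f + β × MRP = 3.33% + 1.2506 × 6.80% = 11.83%

11.83%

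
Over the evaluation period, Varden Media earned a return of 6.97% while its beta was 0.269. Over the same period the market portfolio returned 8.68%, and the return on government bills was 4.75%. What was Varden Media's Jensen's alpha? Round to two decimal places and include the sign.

Market excess return = 8.68% − 4.75% = 3.93%
CAPM benchmark = R_f + β(R_m − R_f) = 4.75% + 0.269 × 3.93% = 5.80717%
α = actual − benchmark = 6.97% − 5.80717% = +1.16%

+1.16%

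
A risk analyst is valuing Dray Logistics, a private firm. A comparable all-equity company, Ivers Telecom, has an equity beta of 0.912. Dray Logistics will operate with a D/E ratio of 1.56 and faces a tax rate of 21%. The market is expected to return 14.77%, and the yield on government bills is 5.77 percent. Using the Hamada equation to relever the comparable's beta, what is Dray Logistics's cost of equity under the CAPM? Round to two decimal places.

β_L = β_U × [1 + (1 − t)(D/E)] = 0.912 × [1 + (1 − 0.21) × 1.56]
    = 0.912 × [1 + 0.79 × 1.56] = 0.912 × 2.2324 = 2.0359
MRP = 14.77% − 5.77% = 9.00%
E(R) = R_f + β_L × MRP = 5.77% + 2.0359 × 9.00% = 24.09%

24.09%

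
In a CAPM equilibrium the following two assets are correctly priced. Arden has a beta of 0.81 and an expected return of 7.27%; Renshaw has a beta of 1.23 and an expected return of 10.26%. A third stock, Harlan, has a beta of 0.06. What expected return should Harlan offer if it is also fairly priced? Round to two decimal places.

MRP (SML slope) = (10.26% − 7.27%) / (1.23 − 0.81) = 2.99% / 0.42 = 7.1190%
R_f (intercept) = 7.27% − 0.81 × 7.1190% = 1.5036%
E(R_Harlan) = R_f + β × MRP = 1.5036% + 0.06 × 7.1190% = 1.93%

1.93%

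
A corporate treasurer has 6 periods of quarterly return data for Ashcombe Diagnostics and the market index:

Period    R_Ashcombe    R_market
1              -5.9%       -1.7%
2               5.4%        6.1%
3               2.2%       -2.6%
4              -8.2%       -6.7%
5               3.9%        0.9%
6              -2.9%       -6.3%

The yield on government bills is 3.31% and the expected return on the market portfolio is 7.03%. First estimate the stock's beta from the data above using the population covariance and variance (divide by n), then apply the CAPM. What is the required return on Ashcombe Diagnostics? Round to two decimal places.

6.70%

Mean R_i = (-5.9 + 5.4 + 2.2 − 8.2 + 3.9 − 2.9) / 6 = -0.9167%
Mean R_m = (-1.7 + 6.1 − 2.6 − 6.7 + 0.9 − 6.3) / 6 = -1.7167%
Σ(R_i − R̄_i)(R_m − R̄_m) = 104.5283  ⇒  Cov = 104.5283 / 6 = 17.4214
Σ(R_m − R̄_m)² = 114.5683  ⇒  Var(R_m) = 114.5683 / 6 = 19.0947
β = Cov / Var(R_m) = 17.4214 / 19.0947 = 0.9124
MRP = 7.03% − 3.31% = 3.72%
E(R) = R_f + β × MRP = 3.31% + 0.9124 × 3.72% = 6.70%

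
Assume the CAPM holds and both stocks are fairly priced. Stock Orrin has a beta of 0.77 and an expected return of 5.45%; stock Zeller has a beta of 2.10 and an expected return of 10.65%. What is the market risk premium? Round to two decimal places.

Both satisfy E(R) = R_f + β·MRP, so the slope of the SML is
MRP = (10.65% − 5.45%) / (2.10 − 0.77) = 5.20% / 1.33 = 3.9098%

3.91%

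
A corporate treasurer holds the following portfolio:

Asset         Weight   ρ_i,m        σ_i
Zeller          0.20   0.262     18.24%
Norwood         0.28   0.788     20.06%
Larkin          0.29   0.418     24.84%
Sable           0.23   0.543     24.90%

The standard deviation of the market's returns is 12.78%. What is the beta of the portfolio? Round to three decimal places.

0.900

β_Zeller = 0.262 × 18.24% / 12.78% = 0.3739
β_Norwood = 0.788 × 20.06% / 12.78% = 1.2369
β_Larkin = 0.418 × 24.84% / 12.78% = 0.8125
β_Sable = 0.543 × 24.90% / 12.78% = 1.0580
β_P = Σ w_i β_i = 0.20×0.3739 + 0.28×1.2369 + 0.29×0.8125 + 0.23×1.0580 = 0.9001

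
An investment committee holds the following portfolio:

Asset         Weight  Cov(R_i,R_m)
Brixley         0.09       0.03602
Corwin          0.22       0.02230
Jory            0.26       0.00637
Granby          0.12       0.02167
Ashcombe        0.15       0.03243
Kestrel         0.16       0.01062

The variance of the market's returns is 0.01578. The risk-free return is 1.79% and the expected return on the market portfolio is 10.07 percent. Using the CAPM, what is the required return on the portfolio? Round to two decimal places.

β_Brixley = 0.03602 / 0.01578 = 2.2826
β_Corwin = 0.02230 / 0.01578 = 1.4132
β_Jory = 0.00637 / 0.01578 = 0.4037
β_Granby = 0.02167 / 0.01578 = 1.3733
β_Ashcombe = 0.03243 / 0.01578 = 2.0551
β_Kestrel = 0.01062 / 0.01578 = 0.6730
β_P = Σ w_i β_i = 0.09×2.2826 + 0.22×1.4132 + 0.26×0.4037 + 0.12×1.3733 + 0.15×2.0551 + 0.16×0.6730 = 1.2020
MRP = 10.07% − 1.79% = 8.28%
E(R_P) = R_f + β_P × MRP = 1.79% + 1.2020 × 8.28% = 11.74%

11.74%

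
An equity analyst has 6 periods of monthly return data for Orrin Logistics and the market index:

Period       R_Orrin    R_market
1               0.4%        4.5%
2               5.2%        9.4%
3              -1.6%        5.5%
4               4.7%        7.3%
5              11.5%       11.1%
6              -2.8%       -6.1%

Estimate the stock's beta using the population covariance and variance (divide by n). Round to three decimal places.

0.697

Mean R_i = (0.4 + 5.2 − 1.6 + 4.7 + 11.5 − 2.8) / 6 = 2.9000%
Mean R_m = (4.5 + 9.4 + 5.5 + 7.3 + 11.1 − 6.1) / 6 = 5.2833%
Σ(R_i − R̄_i)(R_m − R̄_m) = 128.9900  ⇒  Cov = 128.9900 / 6 = 21.4983
Σ(R_m − R̄_m)² = 185.0883  ⇒  Var(R_m) = 185.0883 / 6 = 30.8481
β = Cov / Var(R_m) = 21.4983 / 30.8481 = 0.6969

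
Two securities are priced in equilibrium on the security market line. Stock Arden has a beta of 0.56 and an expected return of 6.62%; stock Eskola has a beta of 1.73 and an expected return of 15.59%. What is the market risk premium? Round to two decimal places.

Both satisfy E(R) = R_f + β·MRP, so the slope of the SML is
MRP = (15.59% − 6.62%) / (1.73 − 0.56) = 8.97% / 1.17 = 7.6667%

7.67%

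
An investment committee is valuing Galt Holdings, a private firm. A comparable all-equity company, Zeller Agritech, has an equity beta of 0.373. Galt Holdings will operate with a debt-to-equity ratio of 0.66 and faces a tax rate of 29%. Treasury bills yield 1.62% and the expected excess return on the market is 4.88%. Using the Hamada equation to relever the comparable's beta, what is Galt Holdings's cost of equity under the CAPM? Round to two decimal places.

4.29%

β_L = β_U × [1 + (1 − t)(D/E)] = 0.373 × [1 + (1 − 0.29) × 0.66]
    = 0.373 × [1 + 0.71 × 0.66] = 0.373 × 1.4686 = 0.5478
E(R) = R_f + β_L × MRP = 1.62% + 0.5478 × 4.88% = 4.29%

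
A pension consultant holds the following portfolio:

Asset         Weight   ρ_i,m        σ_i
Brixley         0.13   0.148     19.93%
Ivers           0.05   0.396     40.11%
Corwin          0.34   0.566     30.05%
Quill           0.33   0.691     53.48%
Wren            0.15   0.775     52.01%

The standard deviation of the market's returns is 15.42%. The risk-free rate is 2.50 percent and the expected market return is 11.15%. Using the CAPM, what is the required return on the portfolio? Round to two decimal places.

β_Brixley = 0.148 × 19.93% / 15.42% = 0.1913
β_Ivers = 0.396 × 40.11% / 15.42% = 1.0301
β_Corwin = 0.566 × 30.05% / 15.42% = 1.1030
β_Quill = 0.691 × 53.48% / 15.42% = 2.3965
β_Wren = 0.775 × 52.01% / 15.42% = 2.6140
β_P = Σ w_i β_i = 0.13×0.1913 + 0.05×1.0301 + 0.34×1.1030 + 0.33×2.3965 + 0.15×2.6140 = 1.6343
MRP = 11.15% − 2.50% = 8.65%
E(R_P) = R_f + β_P × MRP = 2.50% + 1.6343 × 8.65% = 16.64%

16.64%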